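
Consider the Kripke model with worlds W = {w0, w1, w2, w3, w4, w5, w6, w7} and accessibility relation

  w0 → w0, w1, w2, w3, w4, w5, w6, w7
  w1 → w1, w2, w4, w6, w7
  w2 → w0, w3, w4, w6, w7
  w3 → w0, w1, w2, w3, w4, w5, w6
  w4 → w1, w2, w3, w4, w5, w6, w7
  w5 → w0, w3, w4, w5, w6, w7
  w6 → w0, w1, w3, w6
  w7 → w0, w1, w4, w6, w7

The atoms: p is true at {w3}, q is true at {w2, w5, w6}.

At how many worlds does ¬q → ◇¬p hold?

8

w0: ¬q is T, ◇¬p is T. ✓
w1: ¬q is T, ◇¬p is T. ✓
w2: ¬q is F, ◇¬p is T. ✓
w3: ¬q is T, ◇¬p is T. ✓
w4: ¬q is T, ◇¬p is T. ✓
w5: ¬q is F, ◇¬p is T. ✓
w6: ¬q is F, ◇¬p is T. ✓
w7: ¬q is T, ◇¬p is T. ✓
Satisfying worlds: {w0, w1, w2, w3, w4, w5, w6, w7}.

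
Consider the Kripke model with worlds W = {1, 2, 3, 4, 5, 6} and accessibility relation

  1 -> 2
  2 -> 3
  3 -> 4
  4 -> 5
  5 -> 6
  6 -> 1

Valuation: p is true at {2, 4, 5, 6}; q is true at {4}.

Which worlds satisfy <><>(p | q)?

1: successors {2}; <>(p | q) there: 2:F. ✗
2: successors {3}; <>(p | q) there: 3:T. ✓
3: successors {4}; <>(p | q) there: 4:T. ✓
4: successors {5}; <>(p | q) there: 5:T. ✓
5: successors {6}; <>(p | q) there: 6:F. ✗
6: successors {1}; <>(p | q) there: 1:T. ✓

{2, 3, 4, 6}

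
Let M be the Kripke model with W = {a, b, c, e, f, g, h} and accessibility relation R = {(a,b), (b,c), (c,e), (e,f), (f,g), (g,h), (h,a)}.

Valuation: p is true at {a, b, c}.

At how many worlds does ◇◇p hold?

3

a: successors {b}; ◇p there: b:T. ✓
b: successors {c}; ◇p there: c:F. ✗
c: successors {e}; ◇p there: e:F. ✗
e: successors {f}; ◇p there: f:F. ✗
f: successors {g}; ◇p there: g:F. ✗
g: successors {h}; ◇p there: h:T. ✓
h: successors {a}; ◇p there: a:T. ✓
Satisfying worlds: {a, g, h}.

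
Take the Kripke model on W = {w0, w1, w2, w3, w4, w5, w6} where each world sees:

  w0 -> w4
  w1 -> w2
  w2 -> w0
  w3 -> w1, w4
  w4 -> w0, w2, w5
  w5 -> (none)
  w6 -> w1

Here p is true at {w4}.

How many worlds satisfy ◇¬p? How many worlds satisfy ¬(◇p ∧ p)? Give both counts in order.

5 and 7

For ◇¬p:
w0: successors {w4}; ¬p there: w4:F. ✗
w1: successors {w2}; ¬p there: w2:T. ✓
w2: successors {w0}; ¬p there: w0:T. ✓
w3: successors {w1, w4}; ¬p there: w1:T, w4:F. ✓
w4: successors {w0, w2, w5}; ¬p there: w0:T, w2:T, w5:T. ✓
w5: no successors, so ◇¬p fails. ✗
w6: successors {w1}; ¬p there: w1:T. ✓
— 5 worlds.
For ¬(◇p ∧ p):
w0: ◇p ∧ p is F. ✓
w1: ◇p ∧ p is F. ✓
w2: ◇p ∧ p is F. ✓
w3: ◇p ∧ p is F. ✓
w4: ◇p ∧ p is F. ✓
w5: ◇p ∧ p is F. ✓
w6: ◇p ∧ p is F. ✓
— 7 worlds.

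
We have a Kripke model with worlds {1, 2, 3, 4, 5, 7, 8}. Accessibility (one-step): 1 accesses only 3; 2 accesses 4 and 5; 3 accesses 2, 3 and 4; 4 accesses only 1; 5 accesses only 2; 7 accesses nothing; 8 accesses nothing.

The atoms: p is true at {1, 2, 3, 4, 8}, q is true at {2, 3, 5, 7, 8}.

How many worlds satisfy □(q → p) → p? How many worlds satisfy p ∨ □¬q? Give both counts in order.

5 and 6

For □(q → p) → p:
1: □(q → p) is T, p is T. ✓
2: □(q → p) is F, p is T. ✓
3: □(q → p) is T, p is T. ✓
4: □(q → p) is T, p is T. ✓
5: □(q → p) is T, p is F. ✗
7: □(q → p) is T, p is F. ✗
8: □(q → p) is T, p is T. ✓
— 5 worlds.
For p ∨ □¬q:
1: p is T, □¬q is F. ✓
2: p is T, □¬q is F. ✓
3: p is T, □¬q is F. ✓
4: p is T, □¬q is T. ✓
5: p is F, □¬q is F. ✗
7: p is F, □¬q is T. ✓
8: p is T, □¬q is T. ✓
— 6 worlds.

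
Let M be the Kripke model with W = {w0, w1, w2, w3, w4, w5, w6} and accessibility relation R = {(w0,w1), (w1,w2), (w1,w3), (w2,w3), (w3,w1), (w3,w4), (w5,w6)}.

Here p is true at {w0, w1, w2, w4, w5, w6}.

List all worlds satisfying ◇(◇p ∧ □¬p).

∅

w0: successors {w1}; ◇p ∧ □¬p there: w1:F. ✗
w1: successors {w2, w3}; ◇p ∧ □¬p there: w2:F, w3:F. ✗
w2: successors {w3}; ◇p ∧ □¬p there: w3:F. ✗
w3: successors {w1, w4}; ◇p ∧ □¬p there: w1:F, w4:F. ✗
w4: no successors, so ◇(◇p ∧ □¬p) fails. ✗
w5: successors {w6}; ◇p ∧ □¬p there: w6:F. ✗
w6: no successors, so ◇(◇p ∧ □¬p) fails. ✗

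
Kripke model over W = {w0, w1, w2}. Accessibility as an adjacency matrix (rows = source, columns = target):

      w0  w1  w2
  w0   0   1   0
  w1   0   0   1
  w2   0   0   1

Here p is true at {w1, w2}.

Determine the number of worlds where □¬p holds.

w0: successors {w1}; ¬p there: w1:F. ✗
w1: successors {w2}; ¬p there: w2:F. ✗
w2: successors {w2}; ¬p there: w2:F. ✗
Satisfying worlds: ∅.

0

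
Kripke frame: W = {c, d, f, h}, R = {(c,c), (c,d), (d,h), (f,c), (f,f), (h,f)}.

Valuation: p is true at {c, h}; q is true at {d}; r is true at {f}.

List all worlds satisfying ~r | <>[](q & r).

c: ~r is T, <>[](q & r) is F. ✓
d: ~r is T, <>[](q & r) is F. ✓
f: ~r is F, <>[](q & r) is F. ✗
h: ~r is T, <>[](q & r) is F. ✓

{c, d, h}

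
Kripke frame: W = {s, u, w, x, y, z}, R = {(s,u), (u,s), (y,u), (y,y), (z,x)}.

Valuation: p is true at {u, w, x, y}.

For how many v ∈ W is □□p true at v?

s: successors {u}; □p there: u:F. ✗
u: successors {s}; □p there: s:T. ✓
w: no successors, so □□p holds vacuously. ✓
x: no successors, so □□p holds vacuously. ✓
y: successors {u, y}; □p there: u:F, y:T. ✗
z: successors {x}; □p there: x:T. ✓
Satisfying worlds: {u, w, x, z}.

4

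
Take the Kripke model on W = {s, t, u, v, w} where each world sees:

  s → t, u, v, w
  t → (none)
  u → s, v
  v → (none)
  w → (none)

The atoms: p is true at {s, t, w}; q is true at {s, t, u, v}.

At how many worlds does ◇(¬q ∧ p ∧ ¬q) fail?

s: successors {t, u, v, w}; ¬q ∧ p ∧ ¬q there: t:F, u:F, v:F, w:T. ✓
t: no successors, so ◇(¬q ∧ p ∧ ¬q) fails. ✗
u: successors {s, v}; ¬q ∧ p ∧ ¬q there: s:F, v:F. ✗
v: no successors, so ◇(¬q ∧ p ∧ ¬q) fails. ✗
w: no successors, so ◇(¬q ∧ p ∧ ¬q) fails. ✗
Satisfying worlds: {s}.
So ◇(¬q ∧ p ∧ ¬q) fails at the other 4 worlds.

4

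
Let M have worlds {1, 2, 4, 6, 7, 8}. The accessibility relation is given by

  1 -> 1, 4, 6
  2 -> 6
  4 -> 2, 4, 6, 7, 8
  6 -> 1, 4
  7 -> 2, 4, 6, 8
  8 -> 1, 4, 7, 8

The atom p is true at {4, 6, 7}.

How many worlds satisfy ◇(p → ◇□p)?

5

1: successors {1, 4, 6}; p → ◇□p there: 1:T, 4:T, 6:F. ✓
2: successors {6}; p → ◇□p there: 6:F. ✗
4: successors {2, 4, 6, 7, 8}; p → ◇□p there: 2:T, 4:T, 6:F, 7:T, 8:T. ✓
6: successors {1, 4}; p → ◇□p there: 1:T, 4:T. ✓
7: successors {2, 4, 6, 8}; p → ◇□p there: 2:T, 4:T, 6:F, 8:T. ✓
8: successors {1, 4, 7, 8}; p → ◇□p there: 1:T, 4:T, 7:T, 8:T. ✓
Satisfying worlds: {1, 4, 6, 7, 8}.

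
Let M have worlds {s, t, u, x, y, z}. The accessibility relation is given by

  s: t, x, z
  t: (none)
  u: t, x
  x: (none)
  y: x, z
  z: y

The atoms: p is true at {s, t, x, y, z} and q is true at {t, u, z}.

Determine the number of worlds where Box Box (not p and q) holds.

s: successors {t, x, z}; Box (not p and q) there: t:T, x:T, z:F. ✗
t: no successors, so Box Box (not p and q) holds vacuously. ✓
u: successors {t, x}; Box (not p and q) there: t:T, x:T. ✓
x: no successors, so Box Box (not p and q) holds vacuously. ✓
y: successors {x, z}; Box (not p and q) there: x:T, z:F. ✗
z: successors {y}; Box (not p and q) there: y:F. ✗
Satisfying worlds: {t, u, x}.

3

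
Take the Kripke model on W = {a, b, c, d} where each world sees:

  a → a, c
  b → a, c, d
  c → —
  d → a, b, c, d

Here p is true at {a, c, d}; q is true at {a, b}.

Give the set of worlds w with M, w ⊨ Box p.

{a, b, c}

a: successors {a, c}; p there: a:T, c:T. ✓
b: successors {a, c, d}; p there: a:T, c:T, d:T. ✓
c: no successors, so Box p holds vacuously. ✓
d: successors {a, b, c, d}; p there: a:T, b:F, c:T, d:T. ✗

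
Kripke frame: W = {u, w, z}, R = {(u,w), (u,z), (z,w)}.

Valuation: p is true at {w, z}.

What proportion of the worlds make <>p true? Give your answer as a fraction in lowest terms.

2/3

u: successors {w, z}; p there: w:T, z:T. ✓
w: no successors, so <>p fails. ✗
z: successors {w}; p there: w:T. ✓
That's 2 of 3 worlds, so 2/3.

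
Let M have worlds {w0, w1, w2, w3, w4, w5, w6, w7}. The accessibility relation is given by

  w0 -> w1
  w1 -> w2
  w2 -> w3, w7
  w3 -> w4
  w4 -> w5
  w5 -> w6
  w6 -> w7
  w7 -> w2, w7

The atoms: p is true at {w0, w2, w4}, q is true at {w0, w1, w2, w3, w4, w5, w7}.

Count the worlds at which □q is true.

7

w0: successors {w1}; q there: w1:T. ✓
w1: successors {w2}; q there: w2:T. ✓
w2: successors {w3, w7}; q there: w3:T, w7:T. ✓
w3: successors {w4}; q there: w4:T. ✓
w4: successors {w5}; q there: w5:T. ✓
w5: successors {w6}; q there: w6:F. ✗
w6: successors {w7}; q there: w7:T. ✓
w7: successors {w2, w7}; q there: w2:T, w7:T. ✓
Satisfying worlds: {w0, w1, w2, w3, w4, w6, w7}.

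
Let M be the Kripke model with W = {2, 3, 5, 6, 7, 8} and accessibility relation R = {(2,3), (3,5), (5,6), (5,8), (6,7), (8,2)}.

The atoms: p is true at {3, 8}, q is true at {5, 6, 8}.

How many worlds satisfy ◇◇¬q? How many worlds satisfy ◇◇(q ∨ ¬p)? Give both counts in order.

For ◇◇¬q:
2: successors {3}; ◇¬q there: 3:F. ✗
3: successors {5}; ◇¬q there: 5:F. ✗
5: successors {6, 8}; ◇¬q there: 6:T, 8:T. ✓
6: successors {7}; ◇¬q there: 7:F. ✗
7: no successors, so ◇◇¬q fails. ✗
8: successors {2}; ◇¬q there: 2:T. ✓
— 2 worlds.
For ◇◇(q ∨ ¬p):
2: successors {3}; ◇(q ∨ ¬p) there: 3:T. ✓
3: successors {5}; ◇(q ∨ ¬p) there: 5:T. ✓
5: successors {6, 8}; ◇(q ∨ ¬p) there: 6:T, 8:T. ✓
6: successors {7}; ◇(q ∨ ¬p) there: 7:F. ✗
7: no successors, so ◇◇(q ∨ ¬p) fails. ✗
8: successors {2}; ◇(q ∨ ¬p) there: 2:F. ✗
— 3 worlds.

2 and 3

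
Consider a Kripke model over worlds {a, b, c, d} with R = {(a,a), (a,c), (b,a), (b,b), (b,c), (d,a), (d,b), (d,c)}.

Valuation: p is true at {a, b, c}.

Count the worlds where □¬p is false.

3

a: successors {a, c}; ¬p there: a:F, c:F. ✗
b: successors {a, b, c}; ¬p there: a:F, b:F, c:F. ✗
c: no successors, so □¬p holds vacuously. ✓
d: successors {a, b, c}; ¬p there: a:F, b:F, c:F. ✗
Satisfying worlds: {c}.
So □¬p fails at the other 3 worlds.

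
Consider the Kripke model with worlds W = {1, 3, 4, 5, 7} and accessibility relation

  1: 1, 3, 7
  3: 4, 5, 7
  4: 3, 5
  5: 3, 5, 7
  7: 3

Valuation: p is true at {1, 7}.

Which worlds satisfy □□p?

1: successors {1, 3, 7}; □p there: 1:F, 3:F, 7:F. ✗
3: successors {4, 5, 7}; □p there: 4:F, 5:F, 7:F. ✗
4: successors {3, 5}; □p there: 3:F, 5:F. ✗
5: successors {3, 5, 7}; □p there: 3:F, 5:F, 7:F. ✗
7: successors {3}; □p there: 3:F. ✗

∅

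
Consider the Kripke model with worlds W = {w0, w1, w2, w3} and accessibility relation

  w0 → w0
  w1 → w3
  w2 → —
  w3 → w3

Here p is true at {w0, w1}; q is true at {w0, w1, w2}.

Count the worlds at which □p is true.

w0: successors {w0}; p there: w0:T. ✓
w1: successors {w3}; p there: w3:F. ✗
w2: no successors, so □p holds vacuously. ✓
w3: successors {w3}; p there: w3:F. ✗
Satisfying worlds: {w0, w2}.

2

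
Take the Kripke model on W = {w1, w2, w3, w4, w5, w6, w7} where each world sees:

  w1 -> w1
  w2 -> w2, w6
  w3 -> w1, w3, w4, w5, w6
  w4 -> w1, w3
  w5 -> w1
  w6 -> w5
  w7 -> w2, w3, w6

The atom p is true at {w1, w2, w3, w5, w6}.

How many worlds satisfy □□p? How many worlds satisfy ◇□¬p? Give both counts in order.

For □□p:
w1: successors {w1}; □p there: w1:T. ✓
w2: successors {w2, w6}; □p there: w2:T, w6:T. ✓
w3: successors {w1, w3, w4, w5, w6}; □p there: w1:T, w3:F, w4:T, w5:T, w6:T. ✗
w4: successors {w1, w3}; □p there: w1:T, w3:F. ✗
w5: successors {w1}; □p there: w1:T. ✓
w6: successors {w5}; □p there: w5:T. ✓
w7: successors {w2, w3, w6}; □p there: w2:T, w3:F, w6:T. ✗
— 4 worlds.
For ◇□¬p:
w1: successors {w1}; □¬p there: w1:F. ✗
w2: successors {w2, w6}; □¬p there: w2:F, w6:F. ✗
w3: successors {w1, w3, w4, w5, w6}; □¬p there: w1:F, w3:F, w4:F, w5:F, w6:F. ✗
w4: successors {w1, w3}; □¬p there: w1:F, w3:F. ✗
w5: successors {w1}; □¬p there: w1:F. ✗
w6: successors {w5}; □¬p there: w5:F. ✗
w7: successors {w2, w3, w6}; □¬p there: w2:F, w3:F, w6:F. ✗
— 0 worlds.

4 and 0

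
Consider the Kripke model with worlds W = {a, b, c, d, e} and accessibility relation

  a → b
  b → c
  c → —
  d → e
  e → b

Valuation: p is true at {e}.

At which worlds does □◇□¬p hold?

{a, c, d, e}

a: successors {b}; ◇□¬p there: b:T. ✓
b: successors {c}; ◇□¬p there: c:F. ✗
c: no successors, so □◇□¬p holds vacuously. ✓
d: successors {e}; ◇□¬p there: e:T. ✓
e: successors {b}; ◇□¬p there: b:T. ✓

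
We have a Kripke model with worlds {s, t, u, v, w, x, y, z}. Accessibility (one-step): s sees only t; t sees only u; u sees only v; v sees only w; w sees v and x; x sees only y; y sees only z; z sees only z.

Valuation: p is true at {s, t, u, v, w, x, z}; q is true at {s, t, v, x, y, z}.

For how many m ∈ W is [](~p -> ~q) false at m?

1

s: successors {t}; ~p -> ~q there: t:T. ✓
t: successors {u}; ~p -> ~q there: u:T. ✓
u: successors {v}; ~p -> ~q there: v:T. ✓
v: successors {w}; ~p -> ~q there: w:T. ✓
w: successors {v, x}; ~p -> ~q there: v:T, x:T. ✓
x: successors {y}; ~p -> ~q there: y:F. ✗
y: successors {z}; ~p -> ~q there: z:T. ✓
z: successors {z}; ~p -> ~q there: z:T. ✓
Satisfying worlds: {s, t, u, v, w, y, z}.
So [](~p -> ~q) fails at the other 1 world.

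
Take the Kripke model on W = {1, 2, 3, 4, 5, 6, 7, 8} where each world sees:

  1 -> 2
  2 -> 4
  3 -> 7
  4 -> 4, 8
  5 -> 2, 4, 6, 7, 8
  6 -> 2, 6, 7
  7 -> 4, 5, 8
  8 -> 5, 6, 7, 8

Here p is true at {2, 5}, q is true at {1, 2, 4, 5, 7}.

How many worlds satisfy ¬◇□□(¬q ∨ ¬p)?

5

1: ◇□□(¬q ∨ ¬p) is T. ✗
2: ◇□□(¬q ∨ ¬p) is F. ✓
3: ◇□□(¬q ∨ ¬p) is F. ✓
4: ◇□□(¬q ∨ ¬p) is F. ✓
5: ◇□□(¬q ∨ ¬p) is T. ✗
6: ◇□□(¬q ∨ ¬p) is T. ✗
7: ◇□□(¬q ∨ ¬p) is F. ✓
8: ◇□□(¬q ∨ ¬p) is F. ✓
Satisfying worlds: {2, 3, 4, 7, 8}.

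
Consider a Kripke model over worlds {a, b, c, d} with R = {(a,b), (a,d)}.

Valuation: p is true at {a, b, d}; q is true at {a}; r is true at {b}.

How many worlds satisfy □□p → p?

a: □□p is T, p is T. ✓
b: □□p is T, p is T. ✓
c: □□p is T, p is F. ✗
d: □□p is T, p is T. ✓
Satisfying worlds: {a, b, d}.

3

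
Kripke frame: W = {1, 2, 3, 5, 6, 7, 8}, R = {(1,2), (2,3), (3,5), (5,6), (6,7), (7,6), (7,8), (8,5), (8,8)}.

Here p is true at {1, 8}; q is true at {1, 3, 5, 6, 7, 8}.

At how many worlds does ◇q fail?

1: successors {2}; q there: 2:F. ✗
2: successors {3}; q there: 3:T. ✓
3: successors {5}; q there: 5:T. ✓
5: successors {6}; q there: 6:T. ✓
6: successors {7}; q there: 7:T. ✓
7: successors {6, 8}; q there: 6:T, 8:T. ✓
8: successors {5, 8}; q there: 5:T, 8:T. ✓
Satisfying worlds: {2, 3, 5, 6, 7, 8}.
So ◇q fails at the other 1 world.

1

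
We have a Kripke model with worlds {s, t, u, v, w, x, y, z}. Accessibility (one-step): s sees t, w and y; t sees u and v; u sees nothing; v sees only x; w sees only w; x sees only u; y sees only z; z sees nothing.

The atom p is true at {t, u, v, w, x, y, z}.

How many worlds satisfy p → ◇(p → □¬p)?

s: p is F, ◇(p → □¬p) is F. ✓
t: p is T, ◇(p → □¬p) is T. ✓
u: p is T, ◇(p → □¬p) is F. ✗
v: p is T, ◇(p → □¬p) is F. ✗
w: p is T, ◇(p → □¬p) is F. ✗
x: p is T, ◇(p → □¬p) is T. ✓
y: p is T, ◇(p → □¬p) is T. ✓
z: p is T, ◇(p → □¬p) is F. ✗
Satisfying worlds: {s, t, x, y}.

4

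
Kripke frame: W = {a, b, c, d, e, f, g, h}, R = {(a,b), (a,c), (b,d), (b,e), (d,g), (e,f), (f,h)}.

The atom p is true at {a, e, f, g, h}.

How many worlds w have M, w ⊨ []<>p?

5

a: successors {b, c}; <>p there: b:T, c:F. ✗
b: successors {d, e}; <>p there: d:T, e:T. ✓
c: no successors, so []<>p holds vacuously. ✓
d: successors {g}; <>p there: g:F. ✗
e: successors {f}; <>p there: f:T. ✓
f: successors {h}; <>p there: h:F. ✗
g: no successors, so []<>p holds vacuously. ✓
h: no successors, so []<>p holds vacuously. ✓
Satisfying worlds: {b, c, e, g, h}.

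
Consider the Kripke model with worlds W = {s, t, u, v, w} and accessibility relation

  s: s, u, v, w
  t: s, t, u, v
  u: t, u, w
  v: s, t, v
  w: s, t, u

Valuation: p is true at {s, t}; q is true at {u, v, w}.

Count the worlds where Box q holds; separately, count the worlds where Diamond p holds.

0 and 5

For Box q:
s: successors {s, u, v, w}; q there: s:F, u:T, v:T, w:T. ✗
t: successors {s, t, u, v}; q there: s:F, t:F, u:T, v:T. ✗
u: successors {t, u, w}; q there: t:F, u:T, w:T. ✗
v: successors {s, t, v}; q there: s:F, t:F, v:T. ✗
w: successors {s, t, u}; q there: s:F, t:F, u:T. ✗
— 0 worlds.
For Diamond p:
s: successors {s, u, v, w}; p there: s:T, u:F, v:F, w:F. ✓
t: successors {s, t, u, v}; p there: s:T, t:T, u:F, v:F. ✓
u: successors {t, u, w}; p there: t:T, u:F, w:F. ✓
v: successors {s, t, v}; p there: s:T, t:T, v:F. ✓
w: successors {s, t, u}; p there: s:T, t:T, u:F. ✓
— 5 worlds.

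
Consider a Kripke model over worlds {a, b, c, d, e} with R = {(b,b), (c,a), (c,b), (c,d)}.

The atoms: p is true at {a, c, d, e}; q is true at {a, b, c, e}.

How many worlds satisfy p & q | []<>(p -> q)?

a: p & q is T, []<>(p -> q) is T. ✓
b: p & q is F, []<>(p -> q) is T. ✓
c: p & q is T, []<>(p -> q) is F. ✓
d: p & q is F, []<>(p -> q) is T. ✓
e: p & q is T, []<>(p -> q) is T. ✓
Satisfying worlds: {a, b, c, d, e}.

5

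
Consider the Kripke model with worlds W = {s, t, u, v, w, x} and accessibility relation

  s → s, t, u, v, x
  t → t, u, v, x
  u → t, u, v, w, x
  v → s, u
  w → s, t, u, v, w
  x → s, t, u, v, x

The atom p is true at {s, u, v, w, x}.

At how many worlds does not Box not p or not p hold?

s: not Box not p is T, not p is F. ✓
t: not Box not p is T, not p is T. ✓
u: not Box not p is T, not p is F. ✓
v: not Box not p is T, not p is F. ✓
w: not Box not p is T, not p is F. ✓
x: not Box not p is T, not p is F. ✓
Satisfying worlds: {s, t, u, v, w, x}.

6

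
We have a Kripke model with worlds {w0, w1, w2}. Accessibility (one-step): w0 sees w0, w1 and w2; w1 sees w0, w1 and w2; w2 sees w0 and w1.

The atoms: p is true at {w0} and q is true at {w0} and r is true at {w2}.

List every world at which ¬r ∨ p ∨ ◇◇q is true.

{w0, w1, w2}

w0: ¬r ∨ p is T, ◇◇q is T. ✓
w1: ¬r ∨ p is T, ◇◇q is T. ✓
w2: ¬r ∨ p is F, ◇◇q is T. ✓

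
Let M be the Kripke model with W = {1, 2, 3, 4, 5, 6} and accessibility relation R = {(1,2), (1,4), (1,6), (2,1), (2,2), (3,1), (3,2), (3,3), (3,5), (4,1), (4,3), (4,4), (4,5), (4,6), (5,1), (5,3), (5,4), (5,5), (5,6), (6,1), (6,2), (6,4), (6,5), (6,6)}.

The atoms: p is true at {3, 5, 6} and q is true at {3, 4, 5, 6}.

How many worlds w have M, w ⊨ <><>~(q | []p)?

6

1: successors {2, 4, 6}; <>~(q | []p) there: 2:T, 4:T, 6:T. ✓
2: successors {1, 2}; <>~(q | []p) there: 1:T, 2:T. ✓
3: successors {1, 2, 3, 5}; <>~(q | []p) there: 1:T, 2:T, 3:T, 5:T. ✓
4: successors {1, 3, 4, 5, 6}; <>~(q | []p) there: 1:T, 3:T, 4:T, 5:T, 6:T. ✓
5: successors {1, 3, 4, 5, 6}; <>~(q | []p) there: 1:T, 3:T, 4:T, 5:T, 6:T. ✓
6: successors {1, 2, 4, 5, 6}; <>~(q | []p) there: 1:T, 2:T, 4:T, 5:T, 6:T. ✓
Satisfying worlds: {1, 2, 3, 4, 5, 6}.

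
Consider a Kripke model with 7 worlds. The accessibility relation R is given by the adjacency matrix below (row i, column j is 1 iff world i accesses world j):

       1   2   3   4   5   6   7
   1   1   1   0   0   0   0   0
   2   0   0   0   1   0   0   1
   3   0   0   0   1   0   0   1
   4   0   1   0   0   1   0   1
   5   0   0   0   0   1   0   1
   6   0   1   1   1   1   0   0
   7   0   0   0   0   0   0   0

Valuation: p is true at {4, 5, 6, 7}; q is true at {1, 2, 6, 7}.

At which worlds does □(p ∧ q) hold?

{7}

1: successors {1, 2}; p ∧ q there: 1:F, 2:F. ✗
2: successors {4, 7}; p ∧ q there: 4:F, 7:T. ✗
3: successors {4, 7}; p ∧ q there: 4:F, 7:T. ✗
4: successors {2, 5, 7}; p ∧ q there: 2:F, 5:F, 7:T. ✗
5: successors {5, 7}; p ∧ q there: 5:F, 7:T. ✗
6: successors {2, 3, 4, 5}; p ∧ q there: 2:F, 3:F, 4:F, 5:F. ✗
7: no successors, so □(p ∧ q) holds vacuously. ✓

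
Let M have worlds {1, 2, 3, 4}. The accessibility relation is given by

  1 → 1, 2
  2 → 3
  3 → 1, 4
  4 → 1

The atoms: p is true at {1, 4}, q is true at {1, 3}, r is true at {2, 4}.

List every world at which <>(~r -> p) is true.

{1, 3, 4}

1: successors {1, 2}; ~r -> p there: 1:T, 2:T. ✓
2: successors {3}; ~r -> p there: 3:F. ✗
3: successors {1, 4}; ~r -> p there: 1:T, 4:T. ✓
4: successors {1}; ~r -> p there: 1:T. ✓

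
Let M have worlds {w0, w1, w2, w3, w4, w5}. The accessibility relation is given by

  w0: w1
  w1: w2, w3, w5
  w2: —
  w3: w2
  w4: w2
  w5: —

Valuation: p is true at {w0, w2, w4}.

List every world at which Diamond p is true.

w0: successors {w1}; p there: w1:F. ✗
w1: successors {w2, w3, w5}; p there: w2:T, w3:F, w5:F. ✓
w2: no successors, so Diamond p fails. ✗
w3: successors {w2}; p there: w2:T. ✓
w4: successors {w2}; p there: w2:T. ✓
w5: no successors, so Diamond p fails. ✗

{w1, w3, w4}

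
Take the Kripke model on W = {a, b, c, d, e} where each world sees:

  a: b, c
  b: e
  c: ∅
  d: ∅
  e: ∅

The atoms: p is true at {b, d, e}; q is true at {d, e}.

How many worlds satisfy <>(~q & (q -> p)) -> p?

4

a: <>(~q & (q -> p)) is T, p is F. ✗
b: <>(~q & (q -> p)) is F, p is T. ✓
c: <>(~q & (q -> p)) is F, p is F. ✓
d: <>(~q & (q -> p)) is F, p is T. ✓
e: <>(~q & (q -> p)) is F, p is T. ✓
Satisfying worlds: {b, c, d, e}.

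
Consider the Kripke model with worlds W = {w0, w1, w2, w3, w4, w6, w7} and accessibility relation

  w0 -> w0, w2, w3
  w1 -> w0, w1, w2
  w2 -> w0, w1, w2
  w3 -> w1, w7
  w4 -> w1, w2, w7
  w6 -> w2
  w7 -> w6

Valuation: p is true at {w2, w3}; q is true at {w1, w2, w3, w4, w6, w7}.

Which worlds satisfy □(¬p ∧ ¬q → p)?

{w3, w4, w6, w7}

w0: successors {w0, w2, w3}; ¬p ∧ ¬q → p there: w0:F, w2:T, w3:T. ✗
w1: successors {w0, w1, w2}; ¬p ∧ ¬q → p there: w0:F, w1:T, w2:T. ✗
w2: successors {w0, w1, w2}; ¬p ∧ ¬q → p there: w0:F, w1:T, w2:T. ✗
w3: successors {w1, w7}; ¬p ∧ ¬q → p there: w1:T, w7:T. ✓
w4: successors {w1, w2, w7}; ¬p ∧ ¬q → p there: w1:T, w2:T, w7:T. ✓
w6: successors {w2}; ¬p ∧ ¬q → p there: w2:T. ✓
w7: successors {w6}; ¬p ∧ ¬q → p there: w6:T. ✓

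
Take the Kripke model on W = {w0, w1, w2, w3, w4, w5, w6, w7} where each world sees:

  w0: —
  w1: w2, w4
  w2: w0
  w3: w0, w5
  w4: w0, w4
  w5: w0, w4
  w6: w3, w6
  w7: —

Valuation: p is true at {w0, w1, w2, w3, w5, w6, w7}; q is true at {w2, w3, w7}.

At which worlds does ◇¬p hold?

{w1, w4, w5}

w0: no successors, so ◇¬p fails. ✗
w1: successors {w2, w4}; ¬p there: w2:F, w4:T. ✓
w2: successors {w0}; ¬p there: w0:F. ✗
w3: successors {w0, w5}; ¬p there: w0:F, w5:F. ✗
w4: successors {w0, w4}; ¬p there: w0:F, w4:T. ✓
w5: successors {w0, w4}; ¬p there: w0:F, w4:T. ✓
w6: successors {w3, w6}; ¬p there: w3:F, w6:F. ✗
w7: no successors, so ◇¬p fails. ✗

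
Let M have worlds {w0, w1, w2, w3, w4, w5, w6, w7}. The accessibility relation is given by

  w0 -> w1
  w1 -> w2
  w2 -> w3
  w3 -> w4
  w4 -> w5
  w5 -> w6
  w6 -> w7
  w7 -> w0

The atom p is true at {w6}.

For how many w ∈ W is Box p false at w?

7

w0: successors {w1}; p there: w1:F. ✗
w1: successors {w2}; p there: w2:F. ✗
w2: successors {w3}; p there: w3:F. ✗
w3: successors {w4}; p there: w4:F. ✗
w4: successors {w5}; p there: w5:F. ✗
w5: successors {w6}; p there: w6:T. ✓
w6: successors {w7}; p there: w7:F. ✗
w7: successors {w0}; p there: w0:F. ✗
Satisfying worlds: {w5}.
So Box p fails at the other 7 worlds.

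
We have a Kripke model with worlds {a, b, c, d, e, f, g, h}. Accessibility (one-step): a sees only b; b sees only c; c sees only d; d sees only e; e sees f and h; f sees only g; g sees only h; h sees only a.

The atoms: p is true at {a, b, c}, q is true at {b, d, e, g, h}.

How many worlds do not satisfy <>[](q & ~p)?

4

a: successors {b}; [](q & ~p) there: b:F. ✗
b: successors {c}; [](q & ~p) there: c:T. ✓
c: successors {d}; [](q & ~p) there: d:T. ✓
d: successors {e}; [](q & ~p) there: e:F. ✗
e: successors {f, h}; [](q & ~p) there: f:T, h:F. ✓
f: successors {g}; [](q & ~p) there: g:T. ✓
g: successors {h}; [](q & ~p) there: h:F. ✗
h: successors {a}; [](q & ~p) there: a:F. ✗
Satisfying worlds: {b, c, e, f}.
So <>[](q & ~p) fails at the other 4 worlds.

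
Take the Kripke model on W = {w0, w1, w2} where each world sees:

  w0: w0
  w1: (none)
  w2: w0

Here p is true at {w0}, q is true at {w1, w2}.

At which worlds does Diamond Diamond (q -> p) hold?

{w0, w2}

w0: successors {w0}; Diamond (q -> p) there: w0:T. ✓
w1: no successors, so Diamond Diamond (q -> p) fails. ✗
w2: successors {w0}; Diamond (q -> p) there: w0:T. ✓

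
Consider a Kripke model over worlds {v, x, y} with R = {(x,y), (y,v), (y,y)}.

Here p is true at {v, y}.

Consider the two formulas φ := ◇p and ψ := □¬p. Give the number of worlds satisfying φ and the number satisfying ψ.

For ◇p:
v: no successors, so ◇p fails. ✗
x: successors {y}; p there: y:T. ✓
y: successors {v, y}; p there: v:T, y:T. ✓
— 2 worlds.
For □¬p:
v: no successors, so □¬p holds vacuously. ✓
x: successors {y}; ¬p there: y:F. ✗
y: successors {v, y}; ¬p there: v:F, y:F. ✗
— 1 world.

2 and 1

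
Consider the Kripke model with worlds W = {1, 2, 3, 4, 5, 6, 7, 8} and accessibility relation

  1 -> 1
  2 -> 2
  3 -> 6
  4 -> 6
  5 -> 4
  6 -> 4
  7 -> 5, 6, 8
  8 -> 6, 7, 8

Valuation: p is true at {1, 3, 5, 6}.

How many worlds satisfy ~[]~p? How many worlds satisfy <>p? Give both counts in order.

5 and 5

For ~[]~p:
1: []~p is F. ✓
2: []~p is T. ✗
3: []~p is F. ✓
4: []~p is F. ✓
5: []~p is T. ✗
6: []~p is T. ✗
7: []~p is F. ✓
8: []~p is F. ✓
— 5 worlds.
For <>p:
1: successors {1}; p there: 1:T. ✓
2: successors {2}; p there: 2:F. ✗
3: successors {6}; p there: 6:T. ✓
4: successors {6}; p there: 6:T. ✓
5: successors {4}; p there: 4:F. ✗
6: successors {4}; p there: 4:F. ✗
7: successors {5, 6, 8}; p there: 5:T, 6:T, 8:F. ✓
8: successors {6, 7, 8}; p there: 6:T, 7:F, 8:F. ✓
— 5 worlds.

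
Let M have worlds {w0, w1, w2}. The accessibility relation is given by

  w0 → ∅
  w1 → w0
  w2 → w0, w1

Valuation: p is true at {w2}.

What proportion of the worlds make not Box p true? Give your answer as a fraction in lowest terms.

w0: Box p is T. ✗
w1: Box p is F. ✓
w2: Box p is F. ✓
That's 2 of 3 worlds, so 2/3.

2/3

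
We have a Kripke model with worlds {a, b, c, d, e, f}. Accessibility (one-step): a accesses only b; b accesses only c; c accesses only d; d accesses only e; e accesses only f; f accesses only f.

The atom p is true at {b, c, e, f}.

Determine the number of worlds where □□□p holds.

5

a: successors {b}; □□p there: b:F. ✗
b: successors {c}; □□p there: c:T. ✓
c: successors {d}; □□p there: d:T. ✓
d: successors {e}; □□p there: e:T. ✓
e: successors {f}; □□p there: f:T. ✓
f: successors {f}; □□p there: f:T. ✓
Satisfying worlds: {b, c, d, e, f}.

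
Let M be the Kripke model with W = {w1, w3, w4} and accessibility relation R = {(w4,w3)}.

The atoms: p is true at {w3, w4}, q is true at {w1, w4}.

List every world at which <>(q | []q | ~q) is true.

w1: no successors, so <>(q | []q | ~q) fails. ✗
w3: no successors, so <>(q | []q | ~q) fails. ✗
w4: successors {w3}; q | []q | ~q there: w3:T. ✓

{w4}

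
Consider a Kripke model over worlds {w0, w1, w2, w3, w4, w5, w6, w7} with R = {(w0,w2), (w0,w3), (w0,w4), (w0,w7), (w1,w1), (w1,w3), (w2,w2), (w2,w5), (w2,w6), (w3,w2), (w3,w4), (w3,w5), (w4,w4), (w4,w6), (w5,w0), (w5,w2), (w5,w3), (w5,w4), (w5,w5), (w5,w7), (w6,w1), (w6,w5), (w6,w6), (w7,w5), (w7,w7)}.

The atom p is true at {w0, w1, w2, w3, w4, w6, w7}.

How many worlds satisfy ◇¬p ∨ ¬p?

5

w0: ◇¬p is F, ¬p is F. ✗
w1: ◇¬p is F, ¬p is F. ✗
w2: ◇¬p is T, ¬p is F. ✓
w3: ◇¬p is T, ¬p is F. ✓
w4: ◇¬p is F, ¬p is F. ✗
w5: ◇¬p is T, ¬p is T. ✓
w6: ◇¬p is T, ¬p is F. ✓
w7: ◇¬p is T, ¬p is F. ✓
Satisfying worlds: {w2, w3, w5, w6, w7}.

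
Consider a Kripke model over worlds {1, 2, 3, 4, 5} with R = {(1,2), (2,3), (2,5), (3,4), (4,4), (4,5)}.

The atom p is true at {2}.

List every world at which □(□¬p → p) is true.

1: successors {2}; □¬p → p there: 2:T. ✓
2: successors {3, 5}; □¬p → p there: 3:F, 5:F. ✗
3: successors {4}; □¬p → p there: 4:F. ✗
4: successors {4, 5}; □¬p → p there: 4:F, 5:F. ✗
5: no successors, so □(□¬p → p) holds vacuously. ✓

{1, 5}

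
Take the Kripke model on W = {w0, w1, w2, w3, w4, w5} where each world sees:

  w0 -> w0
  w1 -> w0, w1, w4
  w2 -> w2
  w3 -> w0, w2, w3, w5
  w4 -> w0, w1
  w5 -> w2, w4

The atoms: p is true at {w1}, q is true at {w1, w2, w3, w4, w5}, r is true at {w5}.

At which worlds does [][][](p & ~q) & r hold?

∅

w0: [][][](p & ~q) is F, r is F. ✗
w1: [][][](p & ~q) is F, r is F. ✗
w2: [][][](p & ~q) is F, r is F. ✗
w3: [][][](p & ~q) is F, r is F. ✗
w4: [][][](p & ~q) is F, r is F. ✗
w5: [][][](p & ~q) is F, r is T. ✗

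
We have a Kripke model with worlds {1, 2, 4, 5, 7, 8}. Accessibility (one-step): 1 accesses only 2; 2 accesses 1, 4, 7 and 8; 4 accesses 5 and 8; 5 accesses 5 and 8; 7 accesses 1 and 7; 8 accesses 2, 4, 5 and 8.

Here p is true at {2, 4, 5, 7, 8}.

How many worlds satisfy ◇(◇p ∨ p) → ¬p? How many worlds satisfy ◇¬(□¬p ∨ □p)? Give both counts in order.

For ◇(◇p ∨ p) → ¬p:
1: ◇(◇p ∨ p) is T, ¬p is T. ✓
2: ◇(◇p ∨ p) is T, ¬p is F. ✗
4: ◇(◇p ∨ p) is T, ¬p is F. ✗
5: ◇(◇p ∨ p) is T, ¬p is F. ✗
7: ◇(◇p ∨ p) is T, ¬p is F. ✗
8: ◇(◇p ∨ p) is T, ¬p is F. ✗
— 1 world.
For ◇¬(□¬p ∨ □p):
1: successors {2}; ¬(□¬p ∨ □p) there: 2:T. ✓
2: successors {1, 4, 7, 8}; ¬(□¬p ∨ □p) there: 1:F, 4:F, 7:T, 8:F. ✓
4: successors {5, 8}; ¬(□¬p ∨ □p) there: 5:F, 8:F. ✗
5: successors {5, 8}; ¬(□¬p ∨ □p) there: 5:F, 8:F. ✗
7: successors {1, 7}; ¬(□¬p ∨ □p) there: 1:F, 7:T. ✓
8: successors {2, 4, 5, 8}; ¬(□¬p ∨ □p) there: 2:T, 4:F, 5:F, 8:F. ✓
— 4 worlds.

1 and 4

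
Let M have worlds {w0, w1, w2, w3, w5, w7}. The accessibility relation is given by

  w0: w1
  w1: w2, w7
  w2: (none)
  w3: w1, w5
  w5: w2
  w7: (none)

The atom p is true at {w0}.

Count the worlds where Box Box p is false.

w0: successors {w1}; Box p there: w1:F. ✗
w1: successors {w2, w7}; Box p there: w2:T, w7:T. ✓
w2: no successors, so Box Box p holds vacuously. ✓
w3: successors {w1, w5}; Box p there: w1:F, w5:F. ✗
w5: successors {w2}; Box p there: w2:T. ✓
w7: no successors, so Box Box p holds vacuously. ✓
Satisfying worlds: {w1, w2, w5, w7}.
So Box Box p fails at the other 2 worlds.

2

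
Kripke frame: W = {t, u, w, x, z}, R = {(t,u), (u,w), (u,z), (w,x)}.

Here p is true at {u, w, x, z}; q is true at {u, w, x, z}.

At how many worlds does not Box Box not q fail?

t: Box Box not q is F. ✓
u: Box Box not q is F. ✓
w: Box Box not q is T. ✗
x: Box Box not q is T. ✗
z: Box Box not q is T. ✗
Satisfying worlds: {t, u}.
So not Box Box not q fails at the other 3 worlds.

3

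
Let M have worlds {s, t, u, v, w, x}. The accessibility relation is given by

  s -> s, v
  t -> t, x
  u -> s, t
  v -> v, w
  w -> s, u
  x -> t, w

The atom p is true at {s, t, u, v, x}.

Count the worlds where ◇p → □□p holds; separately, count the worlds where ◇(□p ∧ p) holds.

3 and 5

For ◇p → □□p:
s: ◇p is T, □□p is F. ✗
t: ◇p is T, □□p is F. ✗
u: ◇p is T, □□p is T. ✓
v: ◇p is T, □□p is F. ✗
w: ◇p is T, □□p is T. ✓
x: ◇p is T, □□p is T. ✓
— 3 worlds.
For ◇(□p ∧ p):
s: successors {s, v}; □p ∧ p there: s:T, v:F. ✓
t: successors {t, x}; □p ∧ p there: t:T, x:F. ✓
u: successors {s, t}; □p ∧ p there: s:T, t:T. ✓
v: successors {v, w}; □p ∧ p there: v:F, w:F. ✗
w: successors {s, u}; □p ∧ p there: s:T, u:T. ✓
x: successors {t, w}; □p ∧ p there: t:T, w:F. ✓
— 5 worlds.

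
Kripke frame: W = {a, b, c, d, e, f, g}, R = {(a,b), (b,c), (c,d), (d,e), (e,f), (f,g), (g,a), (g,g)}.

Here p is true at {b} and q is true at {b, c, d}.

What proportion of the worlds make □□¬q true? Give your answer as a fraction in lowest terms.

a: successors {b}; □¬q there: b:F. ✗
b: successors {c}; □¬q there: c:F. ✗
c: successors {d}; □¬q there: d:T. ✓
d: successors {e}; □¬q there: e:T. ✓
e: successors {f}; □¬q there: f:T. ✓
f: successors {g}; □¬q there: g:T. ✓
g: successors {a, g}; □¬q there: a:F, g:T. ✗
That's 4 of 7 worlds, so 4/7.

4/7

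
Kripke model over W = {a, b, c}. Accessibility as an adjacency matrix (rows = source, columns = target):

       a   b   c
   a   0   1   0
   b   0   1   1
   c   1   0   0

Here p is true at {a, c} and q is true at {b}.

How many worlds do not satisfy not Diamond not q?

a: Diamond not q is F. ✓
b: Diamond not q is T. ✗
c: Diamond not q is T. ✗
Satisfying worlds: {a}.
So not Diamond not q fails at the other 2 worlds.

2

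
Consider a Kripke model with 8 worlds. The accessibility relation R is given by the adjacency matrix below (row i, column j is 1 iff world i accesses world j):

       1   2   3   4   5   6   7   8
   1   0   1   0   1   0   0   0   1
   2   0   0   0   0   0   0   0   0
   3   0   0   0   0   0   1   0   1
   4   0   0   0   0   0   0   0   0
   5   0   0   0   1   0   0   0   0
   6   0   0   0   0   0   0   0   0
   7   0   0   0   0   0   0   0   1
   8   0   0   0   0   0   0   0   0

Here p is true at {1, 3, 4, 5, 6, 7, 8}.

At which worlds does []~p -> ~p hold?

{1, 2, 3, 5, 7}

1: []~p is F, ~p is F. ✓
2: []~p is T, ~p is T. ✓
3: []~p is F, ~p is F. ✓
4: []~p is T, ~p is F. ✗
5: []~p is F, ~p is F. ✓
6: []~p is T, ~p is F. ✗
7: []~p is F, ~p is F. ✓
8: []~p is T, ~p is F. ✗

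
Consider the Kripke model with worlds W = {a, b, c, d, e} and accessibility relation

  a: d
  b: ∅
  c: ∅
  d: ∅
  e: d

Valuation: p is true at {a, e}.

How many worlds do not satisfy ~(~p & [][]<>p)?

3

a: ~p & [][]<>p is F. ✓
b: ~p & [][]<>p is T. ✗
c: ~p & [][]<>p is T. ✗
d: ~p & [][]<>p is T. ✗
e: ~p & [][]<>p is F. ✓
Satisfying worlds: {a, e}.
So ~(~p & [][]<>p) fails at the other 3 worlds.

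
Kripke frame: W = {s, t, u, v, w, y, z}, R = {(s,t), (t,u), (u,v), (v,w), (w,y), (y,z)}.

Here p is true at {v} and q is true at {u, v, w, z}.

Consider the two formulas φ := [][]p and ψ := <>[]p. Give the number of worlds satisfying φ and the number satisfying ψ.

For [][]p:
s: successors {t}; []p there: t:F. ✗
t: successors {u}; []p there: u:T. ✓
u: successors {v}; []p there: v:F. ✗
v: successors {w}; []p there: w:F. ✗
w: successors {y}; []p there: y:F. ✗
y: successors {z}; []p there: z:T. ✓
z: no successors, so [][]p holds vacuously. ✓
— 3 worlds.
For <>[]p:
s: successors {t}; []p there: t:F. ✗
t: successors {u}; []p there: u:T. ✓
u: successors {v}; []p there: v:F. ✗
v: successors {w}; []p there: w:F. ✗
w: successors {y}; []p there: y:F. ✗
y: successors {z}; []p there: z:T. ✓
z: no successors, so <>[]p fails. ✗
— 2 worlds.

3 and 2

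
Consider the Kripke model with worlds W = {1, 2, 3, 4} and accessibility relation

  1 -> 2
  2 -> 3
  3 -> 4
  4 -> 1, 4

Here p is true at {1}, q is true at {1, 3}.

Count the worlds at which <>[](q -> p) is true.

3

1: successors {2}; [](q -> p) there: 2:F. ✗
2: successors {3}; [](q -> p) there: 3:T. ✓
3: successors {4}; [](q -> p) there: 4:T. ✓
4: successors {1, 4}; [](q -> p) there: 1:T, 4:T. ✓
Satisfying worlds: {2, 3, 4}.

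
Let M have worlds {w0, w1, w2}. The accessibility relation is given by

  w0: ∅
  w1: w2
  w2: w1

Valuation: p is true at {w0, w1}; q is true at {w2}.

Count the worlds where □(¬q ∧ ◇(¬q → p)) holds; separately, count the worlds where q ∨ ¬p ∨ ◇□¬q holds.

For □(¬q ∧ ◇(¬q → p)):
w0: no successors, so □(¬q ∧ ◇(¬q → p)) holds vacuously. ✓
w1: successors {w2}; ¬q ∧ ◇(¬q → p) there: w2:F. ✗
w2: successors {w1}; ¬q ∧ ◇(¬q → p) there: w1:T. ✓
— 2 worlds.
For q ∨ ¬p ∨ ◇□¬q:
w0: q is F, ¬p ∨ ◇□¬q is F. ✗
w1: q is F, ¬p ∨ ◇□¬q is T. ✓
w2: q is T, ¬p ∨ ◇□¬q is T. ✓
— 2 worlds.

2 and 2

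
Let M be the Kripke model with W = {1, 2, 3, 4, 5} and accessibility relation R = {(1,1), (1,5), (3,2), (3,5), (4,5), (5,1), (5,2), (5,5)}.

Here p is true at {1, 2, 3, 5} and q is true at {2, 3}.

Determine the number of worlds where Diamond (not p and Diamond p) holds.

0

1: successors {1, 5}; not p and Diamond p there: 1:F, 5:F. ✗
2: no successors, so Diamond (not p and Diamond p) fails. ✗
3: successors {2, 5}; not p and Diamond p there: 2:F, 5:F. ✗
4: successors {5}; not p and Diamond p there: 5:F. ✗
5: successors {1, 2, 5}; not p and Diamond p there: 1:F, 2:F, 5:F. ✗
Satisfying worlds: ∅.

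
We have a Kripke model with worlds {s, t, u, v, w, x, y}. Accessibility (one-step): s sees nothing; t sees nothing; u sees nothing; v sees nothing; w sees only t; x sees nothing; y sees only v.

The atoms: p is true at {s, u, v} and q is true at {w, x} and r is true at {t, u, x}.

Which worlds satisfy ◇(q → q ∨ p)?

s: no successors, so ◇(q → q ∨ p) fails. ✗
t: no successors, so ◇(q → q ∨ p) fails. ✗
u: no successors, so ◇(q → q ∨ p) fails. ✗
v: no successors, so ◇(q → q ∨ p) fails. ✗
w: successors {t}; q → q ∨ p there: t:T. ✓
x: no successors, so ◇(q → q ∨ p) fails. ✗
y: successors {v}; q → q ∨ p there: v:T. ✓

{w, y}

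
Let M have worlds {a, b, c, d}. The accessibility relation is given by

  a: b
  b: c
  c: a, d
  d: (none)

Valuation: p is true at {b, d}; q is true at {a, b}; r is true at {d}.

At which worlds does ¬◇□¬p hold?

{b, d}

a: ◇□¬p is T. ✗
b: ◇□¬p is F. ✓
c: ◇□¬p is T. ✗
d: ◇□¬p is F. ✓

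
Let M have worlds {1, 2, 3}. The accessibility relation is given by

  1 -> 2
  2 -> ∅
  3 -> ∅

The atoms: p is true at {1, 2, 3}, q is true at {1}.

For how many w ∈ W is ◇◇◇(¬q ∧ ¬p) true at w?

0

1: successors {2}; ◇◇(¬q ∧ ¬p) there: 2:F. ✗
2: no successors, so ◇◇◇(¬q ∧ ¬p) fails. ✗
3: no successors, so ◇◇◇(¬q ∧ ¬p) fails. ✗
Satisfying worlds: ∅.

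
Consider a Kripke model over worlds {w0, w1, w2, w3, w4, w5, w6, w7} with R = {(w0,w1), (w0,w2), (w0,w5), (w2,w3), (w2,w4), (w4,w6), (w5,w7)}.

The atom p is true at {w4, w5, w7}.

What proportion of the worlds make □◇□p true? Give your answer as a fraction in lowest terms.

1/2

w0: successors {w1, w2, w5}; ◇□p there: w1:F, w2:T, w5:T. ✗
w1: no successors, so □◇□p holds vacuously. ✓
w2: successors {w3, w4}; ◇□p there: w3:F, w4:T. ✗
w3: no successors, so □◇□p holds vacuously. ✓
w4: successors {w6}; ◇□p there: w6:F. ✗
w5: successors {w7}; ◇□p there: w7:F. ✗
w6: no successors, so □◇□p holds vacuously. ✓
w7: no successors, so □◇□p holds vacuously. ✓
That's 4 of 8 worlds, so 4/8 = 1/2.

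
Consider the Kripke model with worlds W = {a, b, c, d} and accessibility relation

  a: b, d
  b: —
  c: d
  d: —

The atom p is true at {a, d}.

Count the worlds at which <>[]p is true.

2

a: successors {b, d}; []p there: b:T, d:T. ✓
b: no successors, so <>[]p fails. ✗
c: successors {d}; []p there: d:T. ✓
d: no successors, so <>[]p fails. ✗
Satisfying worlds: {a, c}.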